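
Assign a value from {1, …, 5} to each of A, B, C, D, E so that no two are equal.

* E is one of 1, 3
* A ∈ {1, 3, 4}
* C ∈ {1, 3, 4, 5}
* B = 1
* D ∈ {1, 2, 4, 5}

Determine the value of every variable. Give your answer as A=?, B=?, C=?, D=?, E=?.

B must be 1 (only option left). Remove 1 from A, C, D, E.
That leaves E = 3. So A, C can't be 3.
A has just one choice, so A = 4. So C, D can't be 4.
C must be 5 (only option left). Eliminate 5 elsewhere: D.
D must be 2 (only option left).

A=4, B=1, C=5, D=2, E=3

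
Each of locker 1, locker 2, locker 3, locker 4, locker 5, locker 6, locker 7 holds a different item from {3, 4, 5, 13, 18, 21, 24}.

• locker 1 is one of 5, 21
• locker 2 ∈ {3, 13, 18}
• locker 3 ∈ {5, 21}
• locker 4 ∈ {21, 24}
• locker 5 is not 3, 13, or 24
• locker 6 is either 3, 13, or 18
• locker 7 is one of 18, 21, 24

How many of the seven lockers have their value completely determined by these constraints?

The 7 variables draw from only 7 values {3, 4, 5, 13, 18, 21, 24}, so each is used; only locker 5 can be 4, hence locker 5 = 4.
locker 1 and locker 3 share exactly the 2 values {5, 21}; by pigeonhole those values go to them, so strike 5, 21 from locker 4, locker 7.
locker 4's domain is down to {24}, so locker 4 = 24. Remove 24 from locker 7.
locker 7 must be 18 (only option left). Eliminate 18 elsewhere: locker 2, locker 6.
Determined: locker 4=24, locker 5=4, locker 7=18. The other lockers each still have more than one consistent value. That makes 3.

3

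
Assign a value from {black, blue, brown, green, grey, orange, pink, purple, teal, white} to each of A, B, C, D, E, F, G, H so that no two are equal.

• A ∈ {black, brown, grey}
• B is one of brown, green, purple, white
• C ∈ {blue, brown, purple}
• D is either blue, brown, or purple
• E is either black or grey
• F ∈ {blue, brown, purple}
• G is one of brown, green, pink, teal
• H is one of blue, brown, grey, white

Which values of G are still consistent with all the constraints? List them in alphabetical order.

The 3 variables C, D, F are confined to {blue, brown, purple}, which locks those values in; drop them from A, B, G, H.
A and E between them cover only {black, grey} — a naked pair. Remove those values from H.
H's domain is down to {white}, so H = white. Remove white from B.
B's domain is down to {green}, so B = green. Eliminate green elsewhere: G.
No further eliminations apply; G can still be any of pink, teal.

pink, teal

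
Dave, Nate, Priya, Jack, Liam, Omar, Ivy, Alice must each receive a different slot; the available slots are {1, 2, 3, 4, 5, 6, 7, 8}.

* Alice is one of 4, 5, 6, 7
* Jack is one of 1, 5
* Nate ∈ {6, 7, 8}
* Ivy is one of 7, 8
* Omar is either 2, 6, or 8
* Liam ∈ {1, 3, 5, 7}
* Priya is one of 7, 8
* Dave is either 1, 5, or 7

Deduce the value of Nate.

Among the 8 variables, 2 fits only Omar (and all 8 values in {1, 2, 3, 4, 5, 6, 7, 8} must be used), so Omar = 2.
The 7 still-open variables draw from only 7 values {1, 3, 4, 5, 6, 7, 8}, so each is used; only Liam can be 3, hence Liam = 3.
The 6 still-open variables together cover exactly {1, 4, 5, 6, 7, 8} — 6 values for 6 variables — and 4 appears only in Alice's list, so Alice = 4.
Among the 5 still-open variables, 6 fits only Nate (and all 5 values in {1, 5, 6, 7, 8} must be used), so Nate = 6.

6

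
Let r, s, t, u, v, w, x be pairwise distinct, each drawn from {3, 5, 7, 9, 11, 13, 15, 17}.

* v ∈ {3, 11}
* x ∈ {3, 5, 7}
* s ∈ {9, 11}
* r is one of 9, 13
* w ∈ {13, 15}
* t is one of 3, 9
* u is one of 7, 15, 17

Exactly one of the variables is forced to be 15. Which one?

w

s, t, v share exactly the 3 values {3, 9, 11}; by pigeonhole those values go to them, so strike 3, 9, 11 from r, x.
That leaves r = 13. So w can't be 13.
So 15 goes to w.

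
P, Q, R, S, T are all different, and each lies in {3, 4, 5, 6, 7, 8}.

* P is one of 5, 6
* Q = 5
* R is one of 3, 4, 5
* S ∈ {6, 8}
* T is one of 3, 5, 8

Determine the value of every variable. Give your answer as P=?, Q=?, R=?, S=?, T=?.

Q has just one choice, so Q = 5. So P, R, T can't be 5.
P has just one choice, so P = 6. Eliminate 6 elsewhere: S.
S has just one choice, so S = 8. Remove 8 from T.
That leaves T = 3. Strike 3 from R.
R has just one choice, so R = 4.

P=6, Q=5, R=4, S=8, T=3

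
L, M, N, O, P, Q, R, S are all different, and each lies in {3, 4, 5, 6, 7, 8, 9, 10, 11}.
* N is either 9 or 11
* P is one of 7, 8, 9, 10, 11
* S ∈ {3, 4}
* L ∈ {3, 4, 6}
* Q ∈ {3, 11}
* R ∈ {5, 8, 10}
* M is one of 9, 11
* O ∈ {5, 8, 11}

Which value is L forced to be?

6

M and N between them cover only {9, 11} — a naked pair. Remove those values from O, P, Q.
Q must be 3 (only option left). Strike 3 from L, S.
That leaves S = 4. Eliminate 4 elsewhere: L.
So L = 6.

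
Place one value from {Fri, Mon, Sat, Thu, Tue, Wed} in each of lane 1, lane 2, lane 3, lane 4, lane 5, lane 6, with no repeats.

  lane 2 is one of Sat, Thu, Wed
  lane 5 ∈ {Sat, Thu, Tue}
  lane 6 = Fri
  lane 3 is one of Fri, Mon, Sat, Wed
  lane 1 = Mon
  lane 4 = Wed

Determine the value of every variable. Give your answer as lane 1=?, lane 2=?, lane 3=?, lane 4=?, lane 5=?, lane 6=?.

lane 1=Mon, lane 2=Thu, lane 3=Sat, lane 4=Wed, lane 5=Tue, lane 6=Fri

lane 1 has just one choice, so lane 1 = Mon. Remove Mon from lane 3.
That leaves lane 4 = Wed. Remove Wed from lane 2, lane 3.
lane 6 must be Fri (only option left). Remove Fri from lane 3.
lane 3's domain is down to {Sat}, so lane 3 = Sat. So lane 2, lane 5 can't be Sat.
lane 2 has just one choice, so lane 2 = Thu. So lane 5 can't be Thu.
lane 5 must be Tue (only option left).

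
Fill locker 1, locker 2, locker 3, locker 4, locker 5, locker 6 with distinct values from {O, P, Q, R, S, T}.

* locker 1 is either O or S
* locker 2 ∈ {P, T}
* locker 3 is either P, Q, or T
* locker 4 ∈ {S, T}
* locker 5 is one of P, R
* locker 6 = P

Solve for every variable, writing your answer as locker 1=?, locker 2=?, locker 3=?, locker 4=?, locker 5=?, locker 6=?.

locker 6's domain is down to {P}, so locker 6 = P. Eliminate P elsewhere: locker 2, locker 3, locker 5.
locker 2 must be T (only option left). Eliminate T elsewhere: locker 3, locker 4.
locker 3 has just one choice, so locker 3 = Q.
locker 4 has just one choice, so locker 4 = S. Eliminate S elsewhere: locker 1.
locker 5's domain is down to {R}, so locker 5 = R.
locker 1 must be O (only option left).

locker 1=O, locker 2=T, locker 3=Q, locker 4=S, locker 5=R, locker 6=P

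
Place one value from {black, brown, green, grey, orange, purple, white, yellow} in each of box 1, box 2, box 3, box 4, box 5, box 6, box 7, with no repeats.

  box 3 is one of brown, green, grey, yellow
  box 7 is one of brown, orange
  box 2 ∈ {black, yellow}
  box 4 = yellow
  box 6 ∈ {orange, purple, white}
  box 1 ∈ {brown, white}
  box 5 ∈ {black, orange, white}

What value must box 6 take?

purple

box 4 has just one choice, so box 4 = yellow. So box 2, box 3 can't be yellow.
That leaves box 2 = black. Remove black from box 5.
box 1, box 5, box 7 between them cover only {brown, orange, white} — a naked triple. Remove those values from box 3, box 6.
So box 6 = purple.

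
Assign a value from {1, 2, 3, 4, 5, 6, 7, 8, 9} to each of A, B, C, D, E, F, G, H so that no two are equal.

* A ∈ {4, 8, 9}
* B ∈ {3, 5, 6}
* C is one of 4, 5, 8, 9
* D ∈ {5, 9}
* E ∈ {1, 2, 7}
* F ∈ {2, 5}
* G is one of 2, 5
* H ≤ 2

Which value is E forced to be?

7

F and G share exactly the 2 values {2, 5}; by pigeonhole those values go to them, so strike 2, 5 from B, C, D, E, H.
D has just one choice, so D = 9. Eliminate 9 elsewhere: A, C.
That leaves H = 1. So E can't be 1.
So E = 7.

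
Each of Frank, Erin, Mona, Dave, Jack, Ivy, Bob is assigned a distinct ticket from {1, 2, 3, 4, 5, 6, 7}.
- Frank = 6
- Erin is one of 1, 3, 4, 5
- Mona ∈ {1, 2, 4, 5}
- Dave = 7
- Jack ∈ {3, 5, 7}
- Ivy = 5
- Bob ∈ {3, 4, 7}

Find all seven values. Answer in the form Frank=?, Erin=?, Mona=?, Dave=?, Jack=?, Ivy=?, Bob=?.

Frank=6, Erin=1, Mona=2, Dave=7, Jack=3, Ivy=5, Bob=4

Frank must be 6 (only option left).
Dave has just one choice, so Dave = 7. Remove 7 from Jack, Bob.
That leaves Ivy = 5. Eliminate 5 elsewhere: Erin, Mona, Jack.
Jack must be 3 (only option left). Remove 3 from Erin, Bob.
Bob has just one choice, so Bob = 4. Remove 4 from Erin, Mona.
Erin has just one choice, so Erin = 1. So Mona can't be 1.
Mona has just one choice, so Mona = 2.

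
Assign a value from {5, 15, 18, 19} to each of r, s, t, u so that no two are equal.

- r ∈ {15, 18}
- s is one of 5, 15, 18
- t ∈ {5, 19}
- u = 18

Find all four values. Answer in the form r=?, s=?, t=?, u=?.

u has just one choice, so u = 18. Remove 18 from r, s.
That leaves r = 15. So s can't be 15.
That leaves s = 5. So t can't be 5.
That leaves t = 19.

r=15, s=5, t=19, u=18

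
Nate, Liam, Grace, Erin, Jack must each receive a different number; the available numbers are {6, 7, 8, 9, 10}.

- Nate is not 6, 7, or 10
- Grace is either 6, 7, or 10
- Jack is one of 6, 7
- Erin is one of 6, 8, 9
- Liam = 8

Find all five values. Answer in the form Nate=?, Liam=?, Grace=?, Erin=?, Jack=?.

Liam must be 8 (only option left). So Nate, Erin can't be 8.
Nate must be 9 (only option left). Eliminate 9 elsewhere: Erin.
Erin's domain is down to {6}, so Erin = 6. Remove 6 from Grace, Jack.
That leaves Jack = 7. Eliminate 7 elsewhere: Grace.
Grace has just one choice, so Grace = 10.

Nate=9, Liam=8, Grace=10, Erin=6, Jack=7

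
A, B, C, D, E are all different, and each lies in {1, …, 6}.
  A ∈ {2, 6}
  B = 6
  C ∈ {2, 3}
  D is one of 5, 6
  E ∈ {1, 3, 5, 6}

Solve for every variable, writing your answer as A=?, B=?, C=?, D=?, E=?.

B has just one choice, so B = 6. Eliminate 6 elsewhere: A, D, E.
D's domain is down to {5}, so D = 5. Eliminate 5 elsewhere: E.
That leaves A = 2. Remove 2 from C.
C's domain is down to {3}, so C = 3. So E can't be 3.
That leaves E = 1.

A=2, B=6, C=3, D=5, E=1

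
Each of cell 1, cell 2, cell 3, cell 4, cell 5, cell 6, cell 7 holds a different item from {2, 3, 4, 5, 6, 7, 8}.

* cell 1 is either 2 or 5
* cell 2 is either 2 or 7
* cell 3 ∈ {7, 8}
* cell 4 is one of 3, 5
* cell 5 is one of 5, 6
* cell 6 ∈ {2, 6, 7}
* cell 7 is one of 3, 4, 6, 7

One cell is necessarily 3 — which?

The 7 variables together cover exactly {2, 3, 4, 5, 6, 7, 8} — 7 values for 7 variables — and 4 appears only in cell 7's list, so cell 7 = 4.
The 6 still-open variables together cover exactly {2, 3, 5, 6, 7, 8} — 6 values for 6 variables — and 3 appears only in cell 4's list, so cell 4 = 3.

cell 4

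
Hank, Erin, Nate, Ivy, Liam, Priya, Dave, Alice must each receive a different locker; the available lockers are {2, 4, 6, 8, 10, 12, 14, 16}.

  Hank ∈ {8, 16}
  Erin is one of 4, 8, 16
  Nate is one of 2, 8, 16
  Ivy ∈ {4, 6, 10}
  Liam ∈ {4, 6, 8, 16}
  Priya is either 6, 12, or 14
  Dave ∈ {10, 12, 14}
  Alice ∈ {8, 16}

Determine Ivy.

The 8 variables draw from only 8 values {2, 4, 6, 8, 10, 12, 14, 16}, so each is used; only Nate can be 2, hence Nate = 2.
The 2 variables Hank and Alice are confined to {8, 16}, which locks those values in; drop them from Erin, Liam.
Erin must be 4 (only option left). Eliminate 4 elsewhere: Ivy, Liam.
Liam must be 6 (only option left). So Ivy, Priya can't be 6.
So Ivy = 10.

10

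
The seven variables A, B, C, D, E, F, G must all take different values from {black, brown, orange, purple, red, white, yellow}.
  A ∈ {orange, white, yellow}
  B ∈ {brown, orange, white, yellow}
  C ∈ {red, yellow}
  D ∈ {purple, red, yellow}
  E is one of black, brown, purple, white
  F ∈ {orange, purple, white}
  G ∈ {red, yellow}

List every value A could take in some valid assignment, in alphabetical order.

The 7 variables draw from only 7 values {black, brown, orange, purple, red, white, yellow}, so each is used; only E can be black, hence E = black.
The 6 still-open variables draw from only 6 values {brown, orange, purple, red, white, yellow}, so each is used; only B can be brown, hence B = brown.
C and G share exactly the 2 values {red, yellow}; by pigeonhole those values go to them, so strike red, yellow from A, D.
D must be purple (only option left). Eliminate purple elsewhere: F.
No further eliminations apply; A can still be any of orange, white.

orange, white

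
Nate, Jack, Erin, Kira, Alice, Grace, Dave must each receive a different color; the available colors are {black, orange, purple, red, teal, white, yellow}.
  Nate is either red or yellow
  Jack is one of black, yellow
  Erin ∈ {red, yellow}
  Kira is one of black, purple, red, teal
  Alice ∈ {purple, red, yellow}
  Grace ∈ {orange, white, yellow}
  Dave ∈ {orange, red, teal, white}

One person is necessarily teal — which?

The 2 variables Nate and Erin are confined to {red, yellow}, which locks those values in; drop them from Jack, Kira, Alice, Grace, Dave.
Jack has just one choice, so Jack = black. Strike black from Kira.
Alice's domain is down to {purple}, so Alice = purple. So Kira can't be purple.
So teal goes to Kira.

Kira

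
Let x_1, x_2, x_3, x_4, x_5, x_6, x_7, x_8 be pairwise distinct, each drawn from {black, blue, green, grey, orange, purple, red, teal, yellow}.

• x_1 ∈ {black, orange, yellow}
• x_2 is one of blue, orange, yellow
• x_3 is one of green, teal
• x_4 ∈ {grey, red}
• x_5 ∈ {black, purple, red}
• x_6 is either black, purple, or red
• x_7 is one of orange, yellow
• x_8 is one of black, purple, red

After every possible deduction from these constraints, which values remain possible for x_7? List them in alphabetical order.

orange, yellow

x_5, x_6, x_8 share exactly the 3 values {black, purple, red}; by pigeonhole those values go to them, so strike black, purple, red from x_1, x_4.
x_4 must be grey (only option left).
x_1 and x_7 between them cover only {orange, yellow} — a naked pair. Remove those values from x_2.
x_2 has just one choice, so x_2 = blue.
No further eliminations apply; x_7 can still be any of orange, yellow.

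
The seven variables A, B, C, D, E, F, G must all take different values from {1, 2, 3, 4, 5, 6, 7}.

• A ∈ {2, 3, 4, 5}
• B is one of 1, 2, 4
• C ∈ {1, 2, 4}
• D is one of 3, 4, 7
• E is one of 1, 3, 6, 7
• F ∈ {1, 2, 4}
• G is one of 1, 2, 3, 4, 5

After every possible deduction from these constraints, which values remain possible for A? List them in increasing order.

The 7 variables together cover exactly {1, 2, 3, 4, 5, 6, 7} — 7 values for 7 variables — and 6 appears only in E's list, so E = 6.
The 6 still-open variables draw from only 6 values {1, 2, 3, 4, 5, 7}, so each is used; only D can be 7, hence D = 7.
B, C, F between them cover only {1, 2, 4} — a naked triple. Remove those values from A, G.
No further eliminations apply; A can still be any of 3, 5.

3, 5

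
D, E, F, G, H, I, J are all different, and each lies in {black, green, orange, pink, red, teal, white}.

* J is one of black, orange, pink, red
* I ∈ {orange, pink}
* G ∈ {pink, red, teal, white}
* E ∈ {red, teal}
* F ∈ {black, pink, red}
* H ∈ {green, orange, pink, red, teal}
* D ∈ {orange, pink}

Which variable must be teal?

Among the 7 variables, green fits only H (and all 7 values in {black, green, orange, pink, red, teal, white} must be used), so H = green.
The 6 still-open variables draw from only 6 values {black, orange, pink, red, teal, white}, so each is used; only G can be white, hence G = white.
The 5 still-open variables together cover exactly {black, orange, pink, red, teal} — 5 values for 5 variables — and teal appears only in E's list, so E = teal.

E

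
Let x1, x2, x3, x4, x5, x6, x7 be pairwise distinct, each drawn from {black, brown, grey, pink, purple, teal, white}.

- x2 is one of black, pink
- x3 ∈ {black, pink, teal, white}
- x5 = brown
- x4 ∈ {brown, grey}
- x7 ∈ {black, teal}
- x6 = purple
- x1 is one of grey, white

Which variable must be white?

x5 must be brown (only option left). Eliminate brown elsewhere: x4.
x6 has just one choice, so x6 = purple.
x4 has just one choice, so x4 = grey. Strike grey from x1.
So white goes to x1.

x1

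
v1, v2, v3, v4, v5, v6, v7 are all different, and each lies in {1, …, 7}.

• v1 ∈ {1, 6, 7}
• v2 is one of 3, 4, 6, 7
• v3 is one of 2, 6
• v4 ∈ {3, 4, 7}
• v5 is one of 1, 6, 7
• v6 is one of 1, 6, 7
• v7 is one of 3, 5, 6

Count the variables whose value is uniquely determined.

2

Among the 7 variables, 2 fits only v3 (and all 7 values in {1, 2, 3, 4, 5, 6, 7} must be used), so v3 = 2.
The 6 still-open variables together cover exactly {1, 3, 4, 5, 6, 7} — 6 values for 6 variables — and 5 appears only in v7's list, so v7 = 5.
v1, v5, v6 between them cover only {1, 6, 7} — a naked triple. Remove those values from v2, v4.
Determined: v3=2, v7=5. The other variables each still have more than one consistent value. That makes 2.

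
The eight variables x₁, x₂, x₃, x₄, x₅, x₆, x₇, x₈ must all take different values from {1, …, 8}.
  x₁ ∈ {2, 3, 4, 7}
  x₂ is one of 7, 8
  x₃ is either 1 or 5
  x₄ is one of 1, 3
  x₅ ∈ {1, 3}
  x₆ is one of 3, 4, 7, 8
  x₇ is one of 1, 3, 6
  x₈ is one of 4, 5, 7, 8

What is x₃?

5

Among the 8 variables, 2 fits only x₁ (and all 8 values in {1, 2, 3, 4, 5, 6, 7, 8} must be used), so x₁ = 2.
Among the 7 still-open variables, 6 fits only x₇ (and all 7 values in {1, 3, 4, 5, 6, 7, 8} must be used), so x₇ = 6.
x₄ and x₅ between them cover only {1, 3} — a naked pair. Remove those values from x₃, x₆.
So x₃ = 5.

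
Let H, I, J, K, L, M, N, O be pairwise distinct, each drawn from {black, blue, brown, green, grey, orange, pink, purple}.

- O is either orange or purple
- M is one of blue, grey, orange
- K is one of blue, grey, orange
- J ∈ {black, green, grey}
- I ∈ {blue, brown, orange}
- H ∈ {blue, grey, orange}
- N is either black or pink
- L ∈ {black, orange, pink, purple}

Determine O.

purple

Among the 8 variables, brown fits only I (and all 8 values in {black, blue, brown, green, grey, orange, pink, purple} must be used), so I = brown.
The 7 still-open variables together cover exactly {black, blue, green, grey, orange, pink, purple} — 7 values for 7 variables — and green appears only in J's list, so J = green.
H, K, M between them cover only {blue, grey, orange} — a naked triple. Remove those values from L, O.
So O = purple.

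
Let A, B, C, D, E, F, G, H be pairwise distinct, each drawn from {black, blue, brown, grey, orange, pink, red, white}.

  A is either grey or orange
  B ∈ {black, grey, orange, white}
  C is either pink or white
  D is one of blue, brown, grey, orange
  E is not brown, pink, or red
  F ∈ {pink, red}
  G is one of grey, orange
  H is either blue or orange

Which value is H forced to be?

The 8 variables together cover exactly {black, blue, brown, grey, orange, pink, red, white} — 8 values for 8 variables — and brown appears only in D's list, so D = brown.
Among the 7 still-open variables, red fits only F (and all 7 values in {black, blue, grey, orange, pink, red, white} must be used), so F = red.
Among the 6 still-open variables, pink fits only C (and all 6 values in {black, blue, grey, orange, pink, white} must be used), so C = pink.
A and G share exactly the 2 values {grey, orange}; by pigeonhole those values go to them, so strike grey, orange from B, E, H.
So H = blue.

blue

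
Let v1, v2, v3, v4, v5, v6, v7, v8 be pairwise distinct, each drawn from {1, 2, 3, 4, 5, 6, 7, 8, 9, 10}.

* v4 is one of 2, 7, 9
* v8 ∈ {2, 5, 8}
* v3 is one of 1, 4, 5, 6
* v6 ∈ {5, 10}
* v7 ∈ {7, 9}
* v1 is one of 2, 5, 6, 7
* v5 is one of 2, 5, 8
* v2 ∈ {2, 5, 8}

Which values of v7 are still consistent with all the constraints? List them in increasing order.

7, 9

v2, v5, v8 between them cover only {2, 5, 8} — a naked triple. Remove those values from v1, v3, v4, v6.
That leaves v6 = 10.
v4 and v7 share exactly the 2 values {7, 9}; by pigeonhole those values go to them, so strike 7, 9 from v1.
That leaves v1 = 6. Remove 6 from v3.
No further eliminations apply; v7 can still be any of 7, 9.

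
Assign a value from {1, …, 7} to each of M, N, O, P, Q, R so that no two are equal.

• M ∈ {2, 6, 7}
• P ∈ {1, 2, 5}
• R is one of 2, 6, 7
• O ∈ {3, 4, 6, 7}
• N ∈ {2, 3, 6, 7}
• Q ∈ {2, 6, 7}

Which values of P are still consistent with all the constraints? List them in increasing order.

1, 5

The 3 variables M, Q, R are confined to {2, 6, 7}, which locks those values in; drop them from N, O, P.
N has just one choice, so N = 3. So O can't be 3.
O must be 4 (only option left).
No further eliminations apply; P can still be any of 1, 5.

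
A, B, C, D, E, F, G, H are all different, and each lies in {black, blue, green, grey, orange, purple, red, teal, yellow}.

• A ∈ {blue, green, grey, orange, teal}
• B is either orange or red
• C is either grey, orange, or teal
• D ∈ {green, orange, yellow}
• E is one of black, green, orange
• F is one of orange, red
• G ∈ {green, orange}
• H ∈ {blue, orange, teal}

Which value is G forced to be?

green

The 8 variables together cover exactly {black, blue, green, grey, orange, red, teal, yellow} — 8 values for 8 variables — and black appears only in E's list, so E = black.
The 7 still-open variables together cover exactly {blue, green, grey, orange, red, teal, yellow} — 7 values for 7 variables — and yellow appears only in D's list, so D = yellow.
B and F share exactly the 2 values {orange, red}; by pigeonhole those values go to them, so strike orange, red from A, C, G, H.
So G = green.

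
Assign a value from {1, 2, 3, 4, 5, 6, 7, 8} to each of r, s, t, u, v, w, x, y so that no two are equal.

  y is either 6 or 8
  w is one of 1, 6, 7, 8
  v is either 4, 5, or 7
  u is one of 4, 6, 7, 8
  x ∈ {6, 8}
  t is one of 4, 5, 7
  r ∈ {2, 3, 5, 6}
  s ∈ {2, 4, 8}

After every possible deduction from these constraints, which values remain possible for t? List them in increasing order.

The 8 variables together cover exactly {1, 2, 3, 4, 5, 6, 7, 8} — 8 values for 8 variables — and 1 appears only in w's list, so w = 1.
The 7 still-open variables together cover exactly {2, 3, 4, 5, 6, 7, 8} — 7 values for 7 variables — and 3 appears only in r's list, so r = 3.
The 6 still-open variables draw from only 6 values {2, 4, 5, 6, 7, 8}, so each is used; only s can be 2, hence s = 2.
x and y between them cover only {6, 8} — a naked pair. Remove those values from u.
No further eliminations apply; t can still be any of 4, 5, 7.

4, 5, 7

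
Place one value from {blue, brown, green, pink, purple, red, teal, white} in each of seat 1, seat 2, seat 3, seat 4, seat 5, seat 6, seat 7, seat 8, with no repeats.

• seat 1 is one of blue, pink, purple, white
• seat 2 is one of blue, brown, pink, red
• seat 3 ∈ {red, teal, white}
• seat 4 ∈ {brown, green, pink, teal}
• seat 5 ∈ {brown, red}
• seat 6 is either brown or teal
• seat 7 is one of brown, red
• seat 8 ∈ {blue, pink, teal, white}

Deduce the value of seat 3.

white

Among the 8 variables, green fits only seat 4 (and all 8 values in {blue, brown, green, pink, purple, red, teal, white} must be used), so seat 4 = green.
The 7 still-open variables draw from only 7 values {blue, brown, pink, purple, red, teal, white}, so each is used; only seat 1 can be purple, hence seat 1 = purple.
seat 5 and seat 7 share exactly the 2 values {brown, red}; by pigeonhole those values go to them, so strike brown, red from seat 2, seat 3, seat 6.
seat 6 has just one choice, so seat 6 = teal. Strike teal from seat 3, seat 8.
So seat 3 = white.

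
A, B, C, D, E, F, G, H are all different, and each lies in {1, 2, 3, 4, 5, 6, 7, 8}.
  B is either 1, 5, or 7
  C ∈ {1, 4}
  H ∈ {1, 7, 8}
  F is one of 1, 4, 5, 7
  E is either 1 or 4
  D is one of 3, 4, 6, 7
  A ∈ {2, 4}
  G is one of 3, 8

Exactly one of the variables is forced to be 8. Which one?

H

Among the 8 variables, 2 fits only A (and all 8 values in {1, 2, 3, 4, 5, 6, 7, 8} must be used), so A = 2.
Among the 7 still-open variables, 6 fits only D (and all 7 values in {1, 3, 4, 5, 6, 7, 8} must be used), so D = 6.
The 6 still-open variables draw from only 6 values {1, 3, 4, 5, 7, 8}, so each is used; only G can be 3, hence G = 3.
Among the 5 still-open variables, 8 fits only H (and all 5 values in {1, 4, 5, 7, 8} must be used), so H = 8.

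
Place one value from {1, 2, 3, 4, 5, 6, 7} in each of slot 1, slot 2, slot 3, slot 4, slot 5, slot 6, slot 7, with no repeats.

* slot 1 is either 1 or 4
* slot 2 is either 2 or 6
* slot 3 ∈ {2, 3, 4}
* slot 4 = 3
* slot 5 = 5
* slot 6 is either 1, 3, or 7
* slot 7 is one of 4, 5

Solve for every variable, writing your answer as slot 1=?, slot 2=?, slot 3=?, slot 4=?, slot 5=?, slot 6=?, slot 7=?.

slot 1=1, slot 2=6, slot 3=2, slot 4=3, slot 5=5, slot 6=7, slot 7=4

slot 4 must be 3 (only option left). Eliminate 3 elsewhere: slot 3, slot 6.
slot 5 has just one choice, so slot 5 = 5. So slot 7 can't be 5.
That leaves slot 7 = 4. So slot 1, slot 3 can't be 4.
That leaves slot 1 = 1. Remove 1 from slot 6.
slot 3 must be 2 (only option left). So slot 2 can't be 2.
slot 6 must be 7 (only option left).
slot 2 must be 6 (only option left).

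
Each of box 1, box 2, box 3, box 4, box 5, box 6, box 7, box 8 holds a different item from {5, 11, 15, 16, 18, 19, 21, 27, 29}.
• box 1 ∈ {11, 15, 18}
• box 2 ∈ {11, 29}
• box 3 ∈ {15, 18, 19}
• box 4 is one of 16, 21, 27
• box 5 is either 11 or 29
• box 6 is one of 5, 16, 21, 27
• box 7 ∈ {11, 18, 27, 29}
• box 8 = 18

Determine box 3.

box 8 must be 18 (only option left). Strike 18 from box 1, box 3, box 7.
box 2 and box 5 share exactly the 2 values {11, 29}; by pigeonhole those values go to them, so strike 11, 29 from box 1, box 7.
box 1 must be 15 (only option left). Strike 15 from box 3.
So box 3 = 19.

19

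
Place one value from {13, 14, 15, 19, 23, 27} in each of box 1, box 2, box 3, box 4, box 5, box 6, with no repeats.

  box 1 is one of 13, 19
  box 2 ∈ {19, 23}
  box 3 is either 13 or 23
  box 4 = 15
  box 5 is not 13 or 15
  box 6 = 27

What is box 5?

box 4 must be 15 (only option left).
box 6 must be 27 (only option left). Eliminate 27 elsewhere: box 5.
Among the 4 still-open variables, 14 fits only box 5 (and all 4 values in {13, 14, 19, 23} must be used), so box 5 = 14.

14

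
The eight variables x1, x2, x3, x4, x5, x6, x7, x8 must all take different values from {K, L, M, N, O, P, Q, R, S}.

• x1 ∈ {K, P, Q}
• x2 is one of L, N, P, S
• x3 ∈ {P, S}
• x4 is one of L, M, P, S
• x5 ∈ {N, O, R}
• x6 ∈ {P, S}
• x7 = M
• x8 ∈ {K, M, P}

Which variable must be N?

x2

x7 must be M (only option left). So x4, x8 can't be M.
x3 and x6 between them cover only {P, S} — a naked pair. Remove those values from x1, x2, x4, x8.
x4's domain is down to {L}, so x4 = L. Strike L from x2.
So N goes to x2.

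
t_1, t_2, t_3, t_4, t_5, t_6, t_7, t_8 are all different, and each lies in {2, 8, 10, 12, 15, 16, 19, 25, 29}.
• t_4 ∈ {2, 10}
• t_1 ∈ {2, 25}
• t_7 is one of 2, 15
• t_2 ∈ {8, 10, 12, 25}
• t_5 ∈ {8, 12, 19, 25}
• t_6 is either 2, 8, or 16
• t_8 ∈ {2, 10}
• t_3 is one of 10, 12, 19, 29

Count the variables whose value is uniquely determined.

2

t_4 and t_8 between them cover only {2, 10} — a naked pair. Remove those values from t_1, t_2, t_3, t_6, t_7.
That leaves t_1 = 25. So t_2, t_5 can't be 25.
t_7's domain is down to {15}, so t_7 = 15.
Determined: t_1=25, t_7=15. The other variables each still have more than one consistent value. That makes 2.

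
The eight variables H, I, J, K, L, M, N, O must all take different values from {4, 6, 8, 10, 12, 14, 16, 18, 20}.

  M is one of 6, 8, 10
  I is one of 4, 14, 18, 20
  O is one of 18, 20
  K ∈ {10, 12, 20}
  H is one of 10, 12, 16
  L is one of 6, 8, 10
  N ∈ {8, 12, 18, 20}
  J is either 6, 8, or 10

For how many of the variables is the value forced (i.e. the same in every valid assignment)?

J, L, M share exactly the 3 values {6, 8, 10}; by pigeonhole those values go to them, so strike 6, 8, 10 from H, K, N.
K, N, O between them cover only {12, 18, 20} — a naked triple. Remove those values from H, I.
H must be 16 (only option left).
Determined: H=16. The other variables each still have more than one consistent value. That makes 1.

1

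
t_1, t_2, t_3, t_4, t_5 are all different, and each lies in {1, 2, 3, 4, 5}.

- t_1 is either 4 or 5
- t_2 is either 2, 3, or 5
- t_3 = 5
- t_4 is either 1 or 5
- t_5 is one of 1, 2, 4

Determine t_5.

t_3 must be 5 (only option left). So t_1, t_2, t_4 can't be 5.
t_4 has just one choice, so t_4 = 1. Eliminate 1 elsewhere: t_5.
That leaves t_1 = 4. Eliminate 4 elsewhere: t_5.
So t_5 = 2.

2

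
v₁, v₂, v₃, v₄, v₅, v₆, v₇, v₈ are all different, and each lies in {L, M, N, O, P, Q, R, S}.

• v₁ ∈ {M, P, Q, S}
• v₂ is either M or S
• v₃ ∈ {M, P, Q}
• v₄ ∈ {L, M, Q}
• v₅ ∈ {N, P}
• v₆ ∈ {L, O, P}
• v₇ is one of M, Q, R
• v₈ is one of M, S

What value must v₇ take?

The 8 variables draw from only 8 values {L, M, N, O, P, Q, R, S}, so each is used; only v₅ can be N, hence v₅ = N.
The 7 still-open variables draw from only 7 values {L, M, O, P, Q, R, S}, so each is used; only v₆ can be O, hence v₆ = O.
The 6 still-open variables together cover exactly {L, M, P, Q, R, S} — 6 values for 6 variables — and L appears only in v₄'s list, so v₄ = L.
The 5 still-open variables draw from only 5 values {M, P, Q, R, S}, so each is used; only v₇ can be R, hence v₇ = R.

R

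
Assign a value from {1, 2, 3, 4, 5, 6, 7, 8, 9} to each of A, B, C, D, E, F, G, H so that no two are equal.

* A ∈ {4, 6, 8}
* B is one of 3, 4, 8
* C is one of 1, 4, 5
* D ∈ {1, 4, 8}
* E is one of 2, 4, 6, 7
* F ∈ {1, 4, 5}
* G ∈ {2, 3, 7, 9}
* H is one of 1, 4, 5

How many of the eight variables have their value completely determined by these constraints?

C, F, H share exactly the 3 values {1, 4, 5}; by pigeonhole those values go to them, so strike 1, 4, 5 from A, B, D, E.
D must be 8 (only option left). Eliminate 8 elsewhere: A, B.
A has just one choice, so A = 6. Eliminate 6 elsewhere: E.
B's domain is down to {3}, so B = 3. Strike 3 from G.
Determined: A=6, B=3, D=8. The other variables each still have more than one consistent value. That makes 3.

3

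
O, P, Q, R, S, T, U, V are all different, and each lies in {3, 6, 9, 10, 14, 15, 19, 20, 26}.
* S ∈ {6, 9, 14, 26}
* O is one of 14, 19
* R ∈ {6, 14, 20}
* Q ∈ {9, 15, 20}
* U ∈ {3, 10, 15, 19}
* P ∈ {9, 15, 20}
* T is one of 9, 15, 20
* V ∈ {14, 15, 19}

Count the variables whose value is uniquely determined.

The 3 variables P, Q, T are confined to {9, 15, 20}, which locks those values in; drop them from R, S, U, V.
The 2 variables O and V are confined to {14, 19}, which locks those values in; drop them from R, S, U.
R has just one choice, so R = 6. So S can't be 6.
S must be 26 (only option left).
Determined: R=6, S=26. The other variables each still have more than one consistent value. That makes 2.

2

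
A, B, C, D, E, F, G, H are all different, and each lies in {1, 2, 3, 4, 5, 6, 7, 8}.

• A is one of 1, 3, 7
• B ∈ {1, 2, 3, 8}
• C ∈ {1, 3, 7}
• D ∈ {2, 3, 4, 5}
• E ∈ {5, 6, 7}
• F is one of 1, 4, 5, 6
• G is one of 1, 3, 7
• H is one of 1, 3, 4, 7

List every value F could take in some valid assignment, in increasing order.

5, 6

The 8 variables draw from only 8 values {1, 2, 3, 4, 5, 6, 7, 8}, so each is used; only B can be 8, hence B = 8.
The 7 still-open variables together cover exactly {1, 2, 3, 4, 5, 6, 7} — 7 values for 7 variables — and 2 appears only in D's list, so D = 2.
A, C, G between them cover only {1, 3, 7} — a naked triple. Remove those values from E, F, H.
H has just one choice, so H = 4. So F can't be 4.
No further eliminations apply; F can still be any of 5, 6.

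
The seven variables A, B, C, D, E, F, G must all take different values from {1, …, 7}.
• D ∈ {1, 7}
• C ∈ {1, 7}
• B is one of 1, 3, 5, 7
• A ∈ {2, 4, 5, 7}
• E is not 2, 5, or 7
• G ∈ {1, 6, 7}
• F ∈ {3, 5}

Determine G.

6

The 7 variables together cover exactly {1, 2, 3, 4, 5, 6, 7} — 7 values for 7 variables — and 2 appears only in A's list, so A = 2.
The 6 still-open variables together cover exactly {1, 3, 4, 5, 6, 7} — 6 values for 6 variables — and 4 appears only in E's list, so E = 4.
The 5 still-open variables draw from only 5 values {1, 3, 5, 6, 7}, so each is used; only G can be 6, hence G = 6.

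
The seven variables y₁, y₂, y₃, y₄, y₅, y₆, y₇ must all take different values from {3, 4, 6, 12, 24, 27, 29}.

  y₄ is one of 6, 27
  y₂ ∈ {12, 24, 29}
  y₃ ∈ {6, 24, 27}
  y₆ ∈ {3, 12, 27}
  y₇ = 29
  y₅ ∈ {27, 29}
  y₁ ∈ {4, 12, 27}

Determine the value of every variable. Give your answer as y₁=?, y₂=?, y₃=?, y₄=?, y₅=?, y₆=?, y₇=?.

y₁=4, y₂=12, y₃=24, y₄=6, y₅=27, y₆=3, y₇=29

y₇ must be 29 (only option left). Remove 29 from y₂, y₅.
That leaves y₅ = 27. Eliminate 27 elsewhere: y₁, y₃, y₄, y₆.
y₄'s domain is down to {6}, so y₄ = 6. Strike 6 from y₃.
y₃ has just one choice, so y₃ = 24. Remove 24 from y₂.
y₂ must be 12 (only option left). Strike 12 from y₁, y₆.
That leaves y₆ = 3.
y₁'s domain is down to {4}, so y₁ = 4.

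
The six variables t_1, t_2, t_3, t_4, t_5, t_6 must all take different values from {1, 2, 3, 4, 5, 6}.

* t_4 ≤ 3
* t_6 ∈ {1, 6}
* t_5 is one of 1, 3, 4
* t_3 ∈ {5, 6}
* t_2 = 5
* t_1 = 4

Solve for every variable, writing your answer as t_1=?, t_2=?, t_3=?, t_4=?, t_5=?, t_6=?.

t_1=4, t_2=5, t_3=6, t_4=2, t_5=3, t_6=1

t_1's domain is down to {4}, so t_1 = 4. Strike 4 from t_5.
t_2's domain is down to {5}, so t_2 = 5. Remove 5 from t_3.
t_3 has just one choice, so t_3 = 6. So t_6 can't be 6.
t_6 has just one choice, so t_6 = 1. Remove 1 from t_4, t_5.
t_5 has just one choice, so t_5 = 3. Remove 3 from t_4.
t_4 has just one choice, so t_4 = 2.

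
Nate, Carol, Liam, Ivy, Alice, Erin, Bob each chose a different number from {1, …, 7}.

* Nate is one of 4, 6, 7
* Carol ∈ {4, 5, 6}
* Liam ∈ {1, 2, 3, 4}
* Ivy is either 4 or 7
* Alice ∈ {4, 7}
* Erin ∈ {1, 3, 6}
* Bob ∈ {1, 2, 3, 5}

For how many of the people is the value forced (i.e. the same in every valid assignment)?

2

Ivy and Alice between them cover only {4, 7} — a naked pair. Remove those values from Nate, Carol, Liam.
Nate has just one choice, so Nate = 6. Strike 6 from Carol, Erin.
Carol has just one choice, so Carol = 5. Eliminate 5 elsewhere: Bob.
Determined: Nate=6, Carol=5. The other people each still have more than one consistent value. That makes 2.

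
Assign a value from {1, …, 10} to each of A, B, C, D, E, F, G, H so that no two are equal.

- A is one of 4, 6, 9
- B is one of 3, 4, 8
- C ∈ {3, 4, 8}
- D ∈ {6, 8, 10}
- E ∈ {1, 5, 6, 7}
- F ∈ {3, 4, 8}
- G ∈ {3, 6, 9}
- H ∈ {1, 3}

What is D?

10

The 3 variables B, C, F are confined to {3, 4, 8}, which locks those values in; drop them from A, D, G, H.
H's domain is down to {1}, so H = 1. So E can't be 1.
The 2 variables A and G are confined to {6, 9}, which locks those values in; drop them from D, E.
So D = 10.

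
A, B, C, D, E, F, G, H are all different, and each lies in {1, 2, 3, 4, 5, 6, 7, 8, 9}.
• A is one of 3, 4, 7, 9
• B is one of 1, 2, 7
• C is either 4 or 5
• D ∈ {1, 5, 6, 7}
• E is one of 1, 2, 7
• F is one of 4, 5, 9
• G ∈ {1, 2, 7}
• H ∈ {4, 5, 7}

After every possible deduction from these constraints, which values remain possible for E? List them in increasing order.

The 8 variables draw from only 8 values {1, 2, 3, 4, 5, 6, 7, 9}, so each is used; only A can be 3, hence A = 3.
The 7 still-open variables draw from only 7 values {1, 2, 4, 5, 6, 7, 9}, so each is used; only D can be 6, hence D = 6.
The 6 still-open variables draw from only 6 values {1, 2, 4, 5, 7, 9}, so each is used; only F can be 9, hence F = 9.
The 3 variables B, E, G are confined to {1, 2, 7}, which locks those values in; drop them from H.
No further eliminations apply; E can still be any of 1, 2, 7.

1, 2, 7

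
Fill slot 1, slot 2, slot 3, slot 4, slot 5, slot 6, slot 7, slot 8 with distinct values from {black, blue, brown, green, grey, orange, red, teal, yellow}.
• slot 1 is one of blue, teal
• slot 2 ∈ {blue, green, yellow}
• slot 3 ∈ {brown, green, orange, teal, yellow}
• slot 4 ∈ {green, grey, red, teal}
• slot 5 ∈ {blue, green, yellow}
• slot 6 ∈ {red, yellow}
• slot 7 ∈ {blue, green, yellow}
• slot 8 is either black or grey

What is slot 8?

slot 2, slot 5, slot 7 share exactly the 3 values {blue, green, yellow}; by pigeonhole those values go to them, so strike blue, green, yellow from slot 1, slot 3, slot 4, slot 6.
slot 1 has just one choice, so slot 1 = teal. Remove teal from slot 3, slot 4.
slot 6's domain is down to {red}, so slot 6 = red. Strike red from slot 4.
slot 4's domain is down to {grey}, so slot 4 = grey. So slot 8 can't be grey.
So slot 8 = black.

black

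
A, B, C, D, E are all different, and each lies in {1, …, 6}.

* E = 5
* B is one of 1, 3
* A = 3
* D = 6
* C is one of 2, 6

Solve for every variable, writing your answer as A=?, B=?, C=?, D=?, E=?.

A=3, B=1, C=2, D=6, E=5

A's domain is down to {3}, so A = 3. Strike 3 from B.
B has just one choice, so B = 1.
D has just one choice, so D = 6. Remove 6 from C.
E must be 5 (only option left).
C has just one choice, so C = 2.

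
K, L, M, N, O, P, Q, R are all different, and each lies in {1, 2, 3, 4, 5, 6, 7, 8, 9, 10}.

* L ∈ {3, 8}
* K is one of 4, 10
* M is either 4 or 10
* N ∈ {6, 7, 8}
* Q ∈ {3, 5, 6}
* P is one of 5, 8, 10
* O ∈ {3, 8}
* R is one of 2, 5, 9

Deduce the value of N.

The 2 variables K and M are confined to {4, 10}, which locks those values in; drop them from P.
The 2 variables L and O are confined to {3, 8}, which locks those values in; drop them from N, P, Q.
P has just one choice, so P = 5. So Q, R can't be 5.
Q's domain is down to {6}, so Q = 6. Remove 6 from N.
So N = 7.

7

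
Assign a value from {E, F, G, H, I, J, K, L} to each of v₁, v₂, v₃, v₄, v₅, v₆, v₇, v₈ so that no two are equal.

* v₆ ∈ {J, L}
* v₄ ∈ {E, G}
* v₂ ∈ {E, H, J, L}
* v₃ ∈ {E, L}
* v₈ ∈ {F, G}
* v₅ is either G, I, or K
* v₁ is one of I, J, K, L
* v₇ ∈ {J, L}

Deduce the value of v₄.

The 8 variables together cover exactly {E, F, G, H, I, J, K, L} — 8 values for 8 variables — and F appears only in v₈'s list, so v₈ = F.
The 7 still-open variables together cover exactly {E, G, H, I, J, K, L} — 7 values for 7 variables — and H appears only in v₂'s list, so v₂ = H.
The 2 variables v₆ and v₇ are confined to {J, L}, which locks those values in; drop them from v₁, v₃.
v₃ has just one choice, so v₃ = E. Remove E from v₄.
So v₄ = G.

G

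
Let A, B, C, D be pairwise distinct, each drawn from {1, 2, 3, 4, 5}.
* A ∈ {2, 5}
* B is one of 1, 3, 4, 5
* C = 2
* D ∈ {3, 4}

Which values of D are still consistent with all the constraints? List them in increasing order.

3, 4

C has just one choice, so C = 2. So A can't be 2.
A must be 5 (only option left). So B can't be 5.
No further eliminations apply; D can still be any of 3, 4.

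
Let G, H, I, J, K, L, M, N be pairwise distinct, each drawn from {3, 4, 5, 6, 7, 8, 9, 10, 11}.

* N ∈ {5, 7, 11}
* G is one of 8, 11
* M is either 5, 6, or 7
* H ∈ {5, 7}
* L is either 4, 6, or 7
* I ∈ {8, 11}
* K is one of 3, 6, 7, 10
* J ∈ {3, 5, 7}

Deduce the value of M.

6

Among the 8 variables, 4 fits only L (and all 8 values in {3, 4, 5, 6, 7, 8, 10, 11} must be used), so L = 4.
Among the 7 still-open variables, 10 fits only K (and all 7 values in {3, 5, 6, 7, 8, 10, 11} must be used), so K = 10.
The 6 still-open variables together cover exactly {3, 5, 6, 7, 8, 11} — 6 values for 6 variables — and 3 appears only in J's list, so J = 3.
Among the 5 still-open variables, 6 fits only M (and all 5 values in {5, 6, 7, 8, 11} must be used), so M = 6.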